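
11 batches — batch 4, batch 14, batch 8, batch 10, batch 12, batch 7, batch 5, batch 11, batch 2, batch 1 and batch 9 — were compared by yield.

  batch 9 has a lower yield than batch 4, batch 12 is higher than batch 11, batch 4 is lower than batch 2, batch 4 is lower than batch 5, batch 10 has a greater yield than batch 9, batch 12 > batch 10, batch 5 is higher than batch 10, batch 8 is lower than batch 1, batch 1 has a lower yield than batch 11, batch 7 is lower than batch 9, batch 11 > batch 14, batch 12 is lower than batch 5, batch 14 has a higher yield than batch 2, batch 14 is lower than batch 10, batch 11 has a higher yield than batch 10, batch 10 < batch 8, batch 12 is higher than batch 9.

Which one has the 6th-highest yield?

batch 10

The consecutive relations fix a unique order: batch 7 < batch 9 < batch 4 < batch 2 < batch 14 < batch 10 < batch 8 < batch 1 < batch 11 < batch 12 < batch 5.
The 6th largest is batch 10.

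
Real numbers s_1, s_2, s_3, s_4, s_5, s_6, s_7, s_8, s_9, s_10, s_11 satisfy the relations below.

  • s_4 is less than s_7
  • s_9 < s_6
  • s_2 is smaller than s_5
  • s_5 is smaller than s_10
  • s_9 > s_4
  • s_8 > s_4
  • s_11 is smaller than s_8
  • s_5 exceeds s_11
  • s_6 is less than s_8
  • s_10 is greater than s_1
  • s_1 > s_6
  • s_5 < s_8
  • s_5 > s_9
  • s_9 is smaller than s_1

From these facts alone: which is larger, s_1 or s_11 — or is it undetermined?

undetermined

Following every chain through s_11: above s_11 we get s_5, s_8, s_10.
s_1 is not reached, and no chain runs the other way from s_1 to s_11.
So the given relations leave the order of s_11 and s_1 undetermined.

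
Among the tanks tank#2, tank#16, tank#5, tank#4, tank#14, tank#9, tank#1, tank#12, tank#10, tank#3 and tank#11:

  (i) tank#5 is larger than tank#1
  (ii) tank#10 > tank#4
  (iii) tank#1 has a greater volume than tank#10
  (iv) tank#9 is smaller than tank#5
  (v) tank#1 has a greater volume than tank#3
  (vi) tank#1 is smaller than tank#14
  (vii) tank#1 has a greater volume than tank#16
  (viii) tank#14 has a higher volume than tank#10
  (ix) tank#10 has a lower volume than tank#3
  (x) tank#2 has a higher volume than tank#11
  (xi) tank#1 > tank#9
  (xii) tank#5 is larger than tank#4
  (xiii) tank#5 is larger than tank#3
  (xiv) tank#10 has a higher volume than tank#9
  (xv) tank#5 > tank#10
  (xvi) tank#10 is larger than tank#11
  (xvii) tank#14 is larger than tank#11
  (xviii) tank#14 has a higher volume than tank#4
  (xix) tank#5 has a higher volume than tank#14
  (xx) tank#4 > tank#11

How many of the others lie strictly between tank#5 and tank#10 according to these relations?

3

The relations place tank#10 below tank#5. An element lies strictly between them when it is forced above tank#10 and also forced below tank#5.
Above tank#10: {tank#3, tank#1, tank#14}. Below tank#5: {tank#16, tank#9, tank#11, tank#4, tank#3, tank#1, tank#14}.
Intersection: {tank#3, tank#1, tank#14} — 3.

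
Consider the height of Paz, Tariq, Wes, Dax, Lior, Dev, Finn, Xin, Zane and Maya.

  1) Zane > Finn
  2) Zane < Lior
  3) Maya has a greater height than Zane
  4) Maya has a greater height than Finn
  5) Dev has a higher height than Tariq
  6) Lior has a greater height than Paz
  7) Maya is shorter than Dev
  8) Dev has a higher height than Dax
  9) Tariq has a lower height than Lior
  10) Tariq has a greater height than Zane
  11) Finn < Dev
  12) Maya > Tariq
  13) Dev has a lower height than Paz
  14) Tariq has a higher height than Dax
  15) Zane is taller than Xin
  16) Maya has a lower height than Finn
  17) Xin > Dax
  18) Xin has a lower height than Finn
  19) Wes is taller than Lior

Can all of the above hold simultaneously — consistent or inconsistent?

inconsistent

Chaining the given relations yields Finn < Zane < Tariq < Maya, so Finn < Maya. But one relation states Maya < Finn. These cannot both hold.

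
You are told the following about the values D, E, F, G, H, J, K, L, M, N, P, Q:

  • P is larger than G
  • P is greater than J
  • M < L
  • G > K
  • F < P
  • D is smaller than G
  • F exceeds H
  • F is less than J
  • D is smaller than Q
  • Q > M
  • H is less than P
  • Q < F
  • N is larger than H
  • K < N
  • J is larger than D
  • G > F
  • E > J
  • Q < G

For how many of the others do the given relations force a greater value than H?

6

From H the given relations immediately reach F, P, N.
From those, G, J — 5 in total.
From those, E — 6 in total.
Nothing else is reachable above H; 6 in all.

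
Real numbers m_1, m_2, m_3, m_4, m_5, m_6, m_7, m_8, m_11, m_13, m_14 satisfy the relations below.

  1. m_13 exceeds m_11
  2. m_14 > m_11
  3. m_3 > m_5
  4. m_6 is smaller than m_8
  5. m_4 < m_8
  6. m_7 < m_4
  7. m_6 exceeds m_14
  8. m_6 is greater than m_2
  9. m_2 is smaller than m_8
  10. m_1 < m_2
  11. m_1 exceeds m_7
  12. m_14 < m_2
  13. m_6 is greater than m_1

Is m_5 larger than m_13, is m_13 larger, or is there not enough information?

Following every chain through m_5: above m_5 we get m_3.
m_13 is not reached, and no chain runs the other way from m_13 to m_5.
So the given relations leave the order of m_5 and m_13 undetermined.

undetermined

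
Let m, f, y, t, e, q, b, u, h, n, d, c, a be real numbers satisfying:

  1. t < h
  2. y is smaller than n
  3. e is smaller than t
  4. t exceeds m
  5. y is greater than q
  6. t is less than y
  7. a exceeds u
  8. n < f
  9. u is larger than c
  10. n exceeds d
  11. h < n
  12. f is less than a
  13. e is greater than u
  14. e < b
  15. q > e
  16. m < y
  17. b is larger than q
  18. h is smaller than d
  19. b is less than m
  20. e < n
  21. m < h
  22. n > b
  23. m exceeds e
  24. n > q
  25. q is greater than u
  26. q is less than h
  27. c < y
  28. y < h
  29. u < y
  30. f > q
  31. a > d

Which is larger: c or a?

Following the relations from c: c < u < e < q < b < m < t < y < h < d < n < f < a.
So c < a; a is the larger of the two.

a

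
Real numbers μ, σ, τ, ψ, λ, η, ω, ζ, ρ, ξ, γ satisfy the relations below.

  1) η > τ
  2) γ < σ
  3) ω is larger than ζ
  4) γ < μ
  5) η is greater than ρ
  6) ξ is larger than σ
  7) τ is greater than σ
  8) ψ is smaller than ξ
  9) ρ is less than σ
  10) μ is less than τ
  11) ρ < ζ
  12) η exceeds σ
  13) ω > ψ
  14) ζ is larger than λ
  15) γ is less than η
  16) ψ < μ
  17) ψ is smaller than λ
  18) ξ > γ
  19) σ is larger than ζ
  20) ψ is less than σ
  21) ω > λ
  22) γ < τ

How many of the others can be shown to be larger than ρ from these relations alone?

6

Directly above ρ: ζ, σ, η.
One step further: ω, τ, ξ (6 so far).
Nothing else is reachable above ρ; 6 in all.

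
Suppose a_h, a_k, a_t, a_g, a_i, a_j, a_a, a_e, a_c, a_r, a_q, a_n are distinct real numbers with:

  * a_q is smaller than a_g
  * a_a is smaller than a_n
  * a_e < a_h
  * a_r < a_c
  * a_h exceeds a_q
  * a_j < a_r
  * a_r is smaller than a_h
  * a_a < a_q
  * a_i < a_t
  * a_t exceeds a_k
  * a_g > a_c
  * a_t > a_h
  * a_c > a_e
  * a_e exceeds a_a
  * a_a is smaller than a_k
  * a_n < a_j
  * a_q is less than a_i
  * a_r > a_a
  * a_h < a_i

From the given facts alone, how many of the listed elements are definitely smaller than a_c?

From a_c the given relations immediately reach a_e, a_r.
From those, a_a, a_j — 4 in total.
From those, a_n — 5 in total.
Nothing else is reachable below a_c; 5 in all.

5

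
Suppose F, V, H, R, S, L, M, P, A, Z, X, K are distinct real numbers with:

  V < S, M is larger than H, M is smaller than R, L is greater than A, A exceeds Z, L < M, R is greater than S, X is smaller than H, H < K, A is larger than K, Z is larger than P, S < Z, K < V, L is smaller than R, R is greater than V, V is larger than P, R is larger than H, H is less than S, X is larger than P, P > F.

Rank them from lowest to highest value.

F < P < X < H < K < V < S < Z < A < L < M < R

Nothing is placed below F, so it is least; from there F < P; P < X; X < H; H < K; K < V; V < S; S < Z; Z < A; A < L; L < M; M < R, each given directly.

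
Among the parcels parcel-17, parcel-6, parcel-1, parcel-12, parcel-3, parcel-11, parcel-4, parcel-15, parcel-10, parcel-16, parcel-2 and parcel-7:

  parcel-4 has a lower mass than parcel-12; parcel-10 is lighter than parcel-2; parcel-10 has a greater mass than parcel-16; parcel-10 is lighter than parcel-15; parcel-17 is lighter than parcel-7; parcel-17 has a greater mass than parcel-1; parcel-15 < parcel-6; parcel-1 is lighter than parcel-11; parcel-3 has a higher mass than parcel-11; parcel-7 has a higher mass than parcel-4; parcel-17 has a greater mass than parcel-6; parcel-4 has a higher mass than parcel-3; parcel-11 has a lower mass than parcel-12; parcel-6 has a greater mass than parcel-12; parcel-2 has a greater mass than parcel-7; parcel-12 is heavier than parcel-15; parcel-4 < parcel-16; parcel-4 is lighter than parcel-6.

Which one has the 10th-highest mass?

Chaining the given pairs: parcel-1 < parcel-11 < parcel-3 < parcel-4 < parcel-16 < parcel-10 < parcel-15 < parcel-12 < parcel-6 < parcel-17 < parcel-7 < parcel-2.
The 10th largest is parcel-3.

parcel-3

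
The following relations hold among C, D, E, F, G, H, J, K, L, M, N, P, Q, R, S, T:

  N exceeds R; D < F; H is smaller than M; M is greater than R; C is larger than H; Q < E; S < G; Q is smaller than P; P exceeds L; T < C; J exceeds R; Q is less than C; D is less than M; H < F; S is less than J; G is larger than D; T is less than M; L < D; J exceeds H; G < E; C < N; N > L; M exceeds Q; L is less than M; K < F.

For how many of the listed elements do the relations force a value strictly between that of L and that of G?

1

The relations place L below G. An element lies strictly between them when it is forced above L and also forced below G.
Above L: {P, N, D, M, F, E}. Below G: {S, D}.
Intersection: {D} — 1.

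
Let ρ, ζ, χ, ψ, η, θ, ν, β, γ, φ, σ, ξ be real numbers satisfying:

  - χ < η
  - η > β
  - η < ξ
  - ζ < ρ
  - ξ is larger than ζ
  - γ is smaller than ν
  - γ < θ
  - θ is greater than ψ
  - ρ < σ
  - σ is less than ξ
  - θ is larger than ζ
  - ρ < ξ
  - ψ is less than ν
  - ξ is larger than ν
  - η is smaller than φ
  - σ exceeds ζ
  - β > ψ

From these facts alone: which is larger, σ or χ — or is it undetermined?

undetermined

Following every chain through χ: above χ we get η, ξ, φ.
σ is not reached, and no chain runs the other way from σ to χ.
So the given relations leave the order of χ and σ undetermined.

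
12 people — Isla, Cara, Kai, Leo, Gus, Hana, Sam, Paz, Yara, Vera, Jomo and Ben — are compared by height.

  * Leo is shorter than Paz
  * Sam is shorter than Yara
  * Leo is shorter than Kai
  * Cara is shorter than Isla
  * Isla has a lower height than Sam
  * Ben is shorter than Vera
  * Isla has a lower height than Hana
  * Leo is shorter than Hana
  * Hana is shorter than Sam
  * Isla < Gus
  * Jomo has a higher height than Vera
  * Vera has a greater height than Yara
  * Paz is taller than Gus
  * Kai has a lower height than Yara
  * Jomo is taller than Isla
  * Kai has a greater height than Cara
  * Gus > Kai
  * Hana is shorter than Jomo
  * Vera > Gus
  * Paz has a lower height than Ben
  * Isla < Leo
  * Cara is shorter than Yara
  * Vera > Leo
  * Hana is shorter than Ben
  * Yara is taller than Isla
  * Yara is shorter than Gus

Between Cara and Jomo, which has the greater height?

Cara < Isla and Isla < Leo give Cara < Leo.
Then Leo < Hana extends the chain to Hana.
Then Hana < Sam extends the chain to Sam.
Then Sam < Yara extends the chain to Yara.
With Yara < Gus: Cara < Isla < Leo < Hana < Sam < Yara < Gus.
Then Gus < Paz extends the chain to Paz.
Then Paz < Ben extends the chain to Ben.
With Ben < Vera: Cara < Isla < Leo < Hana < Sam < Yara < Gus < Paz < Ben < Vera.
Then Vera < Jomo extends the chain to Jomo.
So Cara < Jomo; Jomo is the taller of the two.

Jomo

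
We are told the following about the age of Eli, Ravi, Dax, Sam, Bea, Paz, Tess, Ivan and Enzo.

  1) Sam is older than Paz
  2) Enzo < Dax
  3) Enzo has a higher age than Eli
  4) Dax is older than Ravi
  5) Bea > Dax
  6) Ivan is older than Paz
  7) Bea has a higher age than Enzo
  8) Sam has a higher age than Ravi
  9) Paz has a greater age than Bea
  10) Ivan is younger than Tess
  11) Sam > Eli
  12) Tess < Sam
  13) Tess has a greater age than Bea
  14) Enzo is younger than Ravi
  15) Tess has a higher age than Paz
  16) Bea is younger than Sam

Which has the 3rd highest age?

Ivan

The consecutive relations fix a unique order: Eli < Enzo < Ravi < Dax < Bea < Paz < Ivan < Tess < Sam.
Counting 3 from the largest end gives Ivan.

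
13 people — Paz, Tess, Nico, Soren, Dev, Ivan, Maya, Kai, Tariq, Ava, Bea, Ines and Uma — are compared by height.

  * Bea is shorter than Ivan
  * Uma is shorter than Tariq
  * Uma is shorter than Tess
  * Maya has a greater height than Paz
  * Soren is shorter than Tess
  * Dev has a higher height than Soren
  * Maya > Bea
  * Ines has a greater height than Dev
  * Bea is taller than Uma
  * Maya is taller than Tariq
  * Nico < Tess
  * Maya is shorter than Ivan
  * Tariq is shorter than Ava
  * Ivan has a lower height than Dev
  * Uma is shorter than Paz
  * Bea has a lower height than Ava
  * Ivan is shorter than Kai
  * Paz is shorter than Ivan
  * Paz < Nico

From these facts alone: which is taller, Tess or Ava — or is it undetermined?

Following every chain through Ava: below Ava we get Uma, Bea, Tariq.
Tess is not reached, and no chain runs the other way from Tess to Ava.
So the given relations leave the order of Ava and Tess undetermined.

undetermined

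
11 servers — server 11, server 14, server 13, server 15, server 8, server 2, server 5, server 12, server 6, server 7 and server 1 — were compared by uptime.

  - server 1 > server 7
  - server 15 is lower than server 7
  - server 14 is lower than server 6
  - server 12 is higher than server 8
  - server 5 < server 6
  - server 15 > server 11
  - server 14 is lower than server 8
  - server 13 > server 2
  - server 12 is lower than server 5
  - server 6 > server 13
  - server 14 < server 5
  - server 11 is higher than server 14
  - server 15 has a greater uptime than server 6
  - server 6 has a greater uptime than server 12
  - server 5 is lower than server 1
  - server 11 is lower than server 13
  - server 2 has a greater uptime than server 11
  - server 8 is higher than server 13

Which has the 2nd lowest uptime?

server 11

Chaining the given pairs: server 14 < server 11 < server 2 < server 13 < server 8 < server 12 < server 5 < server 6 < server 15 < server 7 < server 1.
The 2nd smallest is server 11.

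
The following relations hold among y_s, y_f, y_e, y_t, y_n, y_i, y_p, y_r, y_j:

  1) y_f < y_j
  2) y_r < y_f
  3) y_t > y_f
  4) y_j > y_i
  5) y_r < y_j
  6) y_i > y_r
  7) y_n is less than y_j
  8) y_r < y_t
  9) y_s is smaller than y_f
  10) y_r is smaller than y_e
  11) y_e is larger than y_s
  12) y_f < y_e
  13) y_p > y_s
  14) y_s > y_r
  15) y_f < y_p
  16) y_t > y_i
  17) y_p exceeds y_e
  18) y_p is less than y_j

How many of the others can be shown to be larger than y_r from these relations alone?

From y_r the given relations immediately reach y_i, y_s, y_f, y_e, y_t, y_j.
From those, y_p — 7 in total.
Nothing else is reachable above y_r; 7 in all.

7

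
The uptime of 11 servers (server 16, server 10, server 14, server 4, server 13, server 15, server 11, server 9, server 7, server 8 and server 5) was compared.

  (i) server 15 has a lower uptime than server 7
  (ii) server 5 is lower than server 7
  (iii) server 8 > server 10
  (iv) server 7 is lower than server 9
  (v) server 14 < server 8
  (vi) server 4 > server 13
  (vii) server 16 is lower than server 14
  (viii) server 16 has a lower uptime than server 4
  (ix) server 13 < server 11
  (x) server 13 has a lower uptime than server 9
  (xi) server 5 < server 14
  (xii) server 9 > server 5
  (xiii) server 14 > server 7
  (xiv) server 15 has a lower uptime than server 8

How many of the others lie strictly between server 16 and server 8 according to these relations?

1

Chaining upward from server 16 reaches: server 4, server 14.
Chaining downward from server 8 reaches: server 15, server 5, server 7, server 14, server 10.
Strictly between server 16 and server 8 are those in both lists: server 14 — 1 element.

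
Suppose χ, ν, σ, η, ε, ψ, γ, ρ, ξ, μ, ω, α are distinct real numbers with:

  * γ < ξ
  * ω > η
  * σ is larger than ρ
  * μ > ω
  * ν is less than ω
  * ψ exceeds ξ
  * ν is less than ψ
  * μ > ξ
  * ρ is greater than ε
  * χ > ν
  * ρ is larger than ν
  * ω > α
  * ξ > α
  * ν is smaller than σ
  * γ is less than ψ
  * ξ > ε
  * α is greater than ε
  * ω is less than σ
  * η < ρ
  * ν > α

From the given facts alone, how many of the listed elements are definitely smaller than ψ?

5

Directly below ψ: ν, γ, ξ.
One step further: ε, α (5 so far).
No other element is forced below ψ by the given relations, so the count is 5.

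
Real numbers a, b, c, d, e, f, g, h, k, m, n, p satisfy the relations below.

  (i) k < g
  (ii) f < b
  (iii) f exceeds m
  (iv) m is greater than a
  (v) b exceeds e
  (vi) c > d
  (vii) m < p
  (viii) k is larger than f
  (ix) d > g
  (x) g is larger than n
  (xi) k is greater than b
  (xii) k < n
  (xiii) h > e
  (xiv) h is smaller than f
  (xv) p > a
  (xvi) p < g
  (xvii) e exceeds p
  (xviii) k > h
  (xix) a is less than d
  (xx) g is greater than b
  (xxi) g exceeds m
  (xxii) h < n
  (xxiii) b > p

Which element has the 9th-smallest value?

n

Chaining the given pairs: a < m < p < e < h < f < b < k < n < g < d < c.
The 9th smallest is n.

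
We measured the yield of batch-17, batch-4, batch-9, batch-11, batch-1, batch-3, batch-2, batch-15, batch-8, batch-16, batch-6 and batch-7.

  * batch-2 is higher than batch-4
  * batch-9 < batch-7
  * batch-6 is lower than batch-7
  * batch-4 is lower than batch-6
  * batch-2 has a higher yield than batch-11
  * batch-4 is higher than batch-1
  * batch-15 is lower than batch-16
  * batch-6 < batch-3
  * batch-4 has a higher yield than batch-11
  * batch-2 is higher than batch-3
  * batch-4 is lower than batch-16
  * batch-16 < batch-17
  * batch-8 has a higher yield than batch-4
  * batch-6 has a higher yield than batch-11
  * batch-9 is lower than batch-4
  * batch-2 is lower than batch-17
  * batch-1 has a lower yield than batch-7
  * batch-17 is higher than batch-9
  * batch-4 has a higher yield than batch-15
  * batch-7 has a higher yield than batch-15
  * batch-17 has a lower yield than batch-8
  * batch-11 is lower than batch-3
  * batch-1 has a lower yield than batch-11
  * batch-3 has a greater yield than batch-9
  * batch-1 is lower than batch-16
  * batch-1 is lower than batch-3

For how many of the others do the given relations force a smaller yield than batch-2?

The elements the relations force below batch-2 are batch-9, batch-15, batch-1, batch-11, batch-4, batch-6, batch-3 — no chain reaches any other.
That is 7.

7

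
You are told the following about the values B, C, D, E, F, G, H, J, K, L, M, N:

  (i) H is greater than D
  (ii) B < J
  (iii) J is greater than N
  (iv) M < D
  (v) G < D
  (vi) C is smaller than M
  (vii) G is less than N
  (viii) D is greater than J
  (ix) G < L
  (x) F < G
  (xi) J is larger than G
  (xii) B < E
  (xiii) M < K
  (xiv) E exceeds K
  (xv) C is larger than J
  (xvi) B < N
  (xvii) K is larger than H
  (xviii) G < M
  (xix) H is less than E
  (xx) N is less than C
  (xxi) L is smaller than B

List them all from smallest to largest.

F < G < L < B < N < J < C < M < D < H < K < E

The consecutive links are each given: F < G; G < L; L < B; B < N; N < J; J < C; C < M; M < D; D < H; H < K; K < E.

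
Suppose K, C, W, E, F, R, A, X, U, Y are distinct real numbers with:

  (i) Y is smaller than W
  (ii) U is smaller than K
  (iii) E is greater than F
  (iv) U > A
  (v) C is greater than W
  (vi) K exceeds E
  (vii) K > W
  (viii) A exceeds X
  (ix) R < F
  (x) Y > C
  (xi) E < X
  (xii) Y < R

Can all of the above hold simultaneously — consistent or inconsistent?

inconsistent

Chaining the given relations yields W < C < Y, so W < Y. But one relation states Y < W. These cannot both hold.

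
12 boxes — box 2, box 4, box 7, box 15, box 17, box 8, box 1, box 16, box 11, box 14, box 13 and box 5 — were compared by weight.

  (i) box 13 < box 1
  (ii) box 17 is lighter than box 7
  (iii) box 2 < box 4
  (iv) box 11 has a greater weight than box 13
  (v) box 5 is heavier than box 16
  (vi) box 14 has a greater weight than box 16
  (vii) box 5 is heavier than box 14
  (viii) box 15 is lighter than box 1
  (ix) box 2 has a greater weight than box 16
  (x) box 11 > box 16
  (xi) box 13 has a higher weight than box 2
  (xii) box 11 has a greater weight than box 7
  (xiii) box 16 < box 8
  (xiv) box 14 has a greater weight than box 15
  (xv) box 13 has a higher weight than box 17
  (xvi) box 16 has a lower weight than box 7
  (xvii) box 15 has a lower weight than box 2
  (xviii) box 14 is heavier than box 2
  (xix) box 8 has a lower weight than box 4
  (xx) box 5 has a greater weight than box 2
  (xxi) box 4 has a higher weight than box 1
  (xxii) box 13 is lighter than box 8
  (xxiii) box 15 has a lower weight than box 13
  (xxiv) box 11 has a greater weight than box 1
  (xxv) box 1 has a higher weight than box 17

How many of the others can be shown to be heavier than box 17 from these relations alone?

The elements the relations force above box 17 are box 13, box 1, box 7, box 8, box 4, box 11 — no chain reaches any other.
That is 6.

6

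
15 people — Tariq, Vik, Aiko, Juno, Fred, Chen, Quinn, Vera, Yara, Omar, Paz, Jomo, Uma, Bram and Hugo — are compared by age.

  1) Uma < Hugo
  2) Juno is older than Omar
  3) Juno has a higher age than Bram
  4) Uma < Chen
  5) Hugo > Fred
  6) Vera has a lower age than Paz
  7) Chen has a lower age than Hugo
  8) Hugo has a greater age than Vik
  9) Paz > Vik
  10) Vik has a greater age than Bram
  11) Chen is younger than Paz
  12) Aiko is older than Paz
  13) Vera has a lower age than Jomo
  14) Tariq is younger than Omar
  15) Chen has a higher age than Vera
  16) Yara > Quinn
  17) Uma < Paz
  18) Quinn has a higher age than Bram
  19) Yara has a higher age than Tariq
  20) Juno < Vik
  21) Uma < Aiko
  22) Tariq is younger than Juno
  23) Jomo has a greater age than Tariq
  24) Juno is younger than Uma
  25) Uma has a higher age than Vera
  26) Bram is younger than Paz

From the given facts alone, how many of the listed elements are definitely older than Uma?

From Uma the given relations immediately reach Chen, Paz, Aiko, Hugo.
Nothing else is reachable above Uma; 4 in all.

4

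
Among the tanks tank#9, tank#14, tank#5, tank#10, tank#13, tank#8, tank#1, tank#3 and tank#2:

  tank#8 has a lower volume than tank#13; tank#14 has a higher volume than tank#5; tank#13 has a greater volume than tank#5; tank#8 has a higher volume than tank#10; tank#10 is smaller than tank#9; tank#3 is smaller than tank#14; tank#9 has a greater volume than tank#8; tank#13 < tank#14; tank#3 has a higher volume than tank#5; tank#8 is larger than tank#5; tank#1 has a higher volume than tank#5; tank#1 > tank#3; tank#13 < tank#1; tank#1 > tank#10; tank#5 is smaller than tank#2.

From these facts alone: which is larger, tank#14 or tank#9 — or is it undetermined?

Following every chain through tank#9: below tank#9 we get tank#5, tank#10, tank#8.
tank#14 is not reached, and no chain runs the other way from tank#14 to tank#9.
So the given relations leave the order of tank#9 and tank#14 undetermined.

undetermined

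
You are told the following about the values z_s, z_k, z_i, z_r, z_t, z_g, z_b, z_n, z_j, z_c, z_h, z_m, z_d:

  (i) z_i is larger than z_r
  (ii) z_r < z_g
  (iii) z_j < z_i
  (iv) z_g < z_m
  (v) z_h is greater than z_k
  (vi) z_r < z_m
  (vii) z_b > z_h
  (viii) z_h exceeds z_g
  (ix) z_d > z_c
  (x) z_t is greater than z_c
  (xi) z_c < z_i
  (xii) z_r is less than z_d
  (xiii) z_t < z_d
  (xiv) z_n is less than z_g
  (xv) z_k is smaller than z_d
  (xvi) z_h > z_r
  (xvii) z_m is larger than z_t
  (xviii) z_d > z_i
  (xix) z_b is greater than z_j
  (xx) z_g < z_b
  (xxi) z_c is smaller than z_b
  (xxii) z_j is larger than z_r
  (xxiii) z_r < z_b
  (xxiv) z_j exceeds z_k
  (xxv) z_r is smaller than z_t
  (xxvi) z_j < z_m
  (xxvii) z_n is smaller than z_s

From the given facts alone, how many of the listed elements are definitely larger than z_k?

From z_k the given relations immediately reach z_j, z_h, z_d.
From those, z_i, z_m, z_b — 6 in total.
Nothing else is reachable above z_k; 6 in all.

6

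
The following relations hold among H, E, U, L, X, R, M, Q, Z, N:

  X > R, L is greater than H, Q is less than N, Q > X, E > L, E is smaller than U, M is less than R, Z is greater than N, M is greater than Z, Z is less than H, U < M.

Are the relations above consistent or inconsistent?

Chaining the given relations yields Z < H < L < E < U < M < R < X < Q < N, so Z < N. But one relation states N < Z. These cannot both hold.

inconsistent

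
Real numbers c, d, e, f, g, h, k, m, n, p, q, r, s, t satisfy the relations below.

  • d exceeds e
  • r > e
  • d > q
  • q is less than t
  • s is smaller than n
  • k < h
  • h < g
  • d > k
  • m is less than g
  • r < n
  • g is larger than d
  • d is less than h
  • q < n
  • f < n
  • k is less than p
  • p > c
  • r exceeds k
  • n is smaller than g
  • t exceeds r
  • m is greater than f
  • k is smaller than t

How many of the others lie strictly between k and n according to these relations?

1

Chaining upward from k reaches: r, d, t, h, g, p.
Chaining downward from n reaches: q, s, f, e, r.
Strictly between k and n are those in both lists: r — 1 element.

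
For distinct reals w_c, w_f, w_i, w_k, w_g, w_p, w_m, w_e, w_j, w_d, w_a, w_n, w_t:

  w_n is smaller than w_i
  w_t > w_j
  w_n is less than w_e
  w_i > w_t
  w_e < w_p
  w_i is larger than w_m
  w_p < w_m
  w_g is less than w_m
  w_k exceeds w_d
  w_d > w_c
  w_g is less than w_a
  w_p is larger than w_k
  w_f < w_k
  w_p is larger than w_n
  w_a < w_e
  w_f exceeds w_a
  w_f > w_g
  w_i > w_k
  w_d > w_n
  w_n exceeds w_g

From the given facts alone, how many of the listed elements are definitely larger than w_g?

From w_g the given relations immediately reach w_n, w_a, w_f, w_m.
From those, w_e, w_d, w_k, w_p, w_i — 9 in total.
Nothing else is reachable above w_g; 9 in all.

9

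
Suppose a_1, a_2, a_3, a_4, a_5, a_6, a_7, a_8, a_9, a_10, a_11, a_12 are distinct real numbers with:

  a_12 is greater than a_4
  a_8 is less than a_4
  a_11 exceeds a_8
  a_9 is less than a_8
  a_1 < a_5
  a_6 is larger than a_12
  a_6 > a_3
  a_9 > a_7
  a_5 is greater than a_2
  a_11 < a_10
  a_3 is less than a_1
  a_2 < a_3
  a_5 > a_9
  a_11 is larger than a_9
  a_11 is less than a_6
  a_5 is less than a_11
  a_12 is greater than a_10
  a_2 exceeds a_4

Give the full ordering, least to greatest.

a_7 < a_9 < a_8 < a_4 < a_2 < a_3 < a_1 < a_5 < a_11 < a_10 < a_12 < a_6

Nothing is placed below a_7, so it is least; from there a_7 < a_9; a_9 < a_8; a_8 < a_4; a_4 < a_2; a_2 < a_3; a_3 < a_1; a_1 < a_5; a_5 < a_11; a_11 < a_10; a_10 < a_12; a_12 < a_6, each given directly.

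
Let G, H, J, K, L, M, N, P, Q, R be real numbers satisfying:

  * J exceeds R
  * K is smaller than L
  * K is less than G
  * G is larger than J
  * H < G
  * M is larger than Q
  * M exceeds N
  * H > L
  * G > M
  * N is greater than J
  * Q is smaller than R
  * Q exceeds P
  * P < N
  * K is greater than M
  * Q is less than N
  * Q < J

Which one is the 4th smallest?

Chaining the given pairs: P < Q < R < J < N < M < K < L < H < G.
The 4th smallest is J.

J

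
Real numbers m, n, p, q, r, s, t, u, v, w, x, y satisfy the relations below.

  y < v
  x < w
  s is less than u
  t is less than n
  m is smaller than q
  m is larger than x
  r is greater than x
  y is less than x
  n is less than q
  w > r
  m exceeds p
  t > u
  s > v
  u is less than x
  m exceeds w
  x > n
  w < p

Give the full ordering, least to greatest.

y < v < s < u < t < n < x < r < w < p < m < q

The consecutive links are each given: y < v; v < s; s < u; u < t; t < n; n < x; x < r; r < w; w < p; p < m; m < q.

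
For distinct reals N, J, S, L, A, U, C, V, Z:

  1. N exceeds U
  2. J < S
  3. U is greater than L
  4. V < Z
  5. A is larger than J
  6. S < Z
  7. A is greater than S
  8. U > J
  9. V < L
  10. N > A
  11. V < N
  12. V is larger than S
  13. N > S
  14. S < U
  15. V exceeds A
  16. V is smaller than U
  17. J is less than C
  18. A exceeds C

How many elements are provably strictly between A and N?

3

Chaining upward from A reaches: V, Z, L, U.
Chaining downward from N reaches: J, C, S, V, L, U.
Strictly between A and N are those in both lists: V, L, U — 3 elements.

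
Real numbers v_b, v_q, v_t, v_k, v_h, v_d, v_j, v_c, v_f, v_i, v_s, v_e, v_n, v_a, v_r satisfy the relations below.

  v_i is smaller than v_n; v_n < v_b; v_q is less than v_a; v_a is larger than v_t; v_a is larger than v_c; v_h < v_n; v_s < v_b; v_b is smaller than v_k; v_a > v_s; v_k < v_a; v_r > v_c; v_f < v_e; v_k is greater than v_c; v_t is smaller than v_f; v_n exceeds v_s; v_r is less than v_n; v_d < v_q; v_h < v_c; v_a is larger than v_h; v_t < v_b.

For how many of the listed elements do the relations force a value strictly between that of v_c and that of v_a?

4

The relations place v_c below v_a. An element lies strictly between them when it is forced above v_c and also forced below v_a.
Above v_c: {v_r, v_n, v_b, v_k}. Below v_a: {v_h, v_s, v_d, v_t, v_i, v_r, v_n, v_b, v_k, v_q}.
Intersection: {v_r, v_n, v_b, v_k} — 4.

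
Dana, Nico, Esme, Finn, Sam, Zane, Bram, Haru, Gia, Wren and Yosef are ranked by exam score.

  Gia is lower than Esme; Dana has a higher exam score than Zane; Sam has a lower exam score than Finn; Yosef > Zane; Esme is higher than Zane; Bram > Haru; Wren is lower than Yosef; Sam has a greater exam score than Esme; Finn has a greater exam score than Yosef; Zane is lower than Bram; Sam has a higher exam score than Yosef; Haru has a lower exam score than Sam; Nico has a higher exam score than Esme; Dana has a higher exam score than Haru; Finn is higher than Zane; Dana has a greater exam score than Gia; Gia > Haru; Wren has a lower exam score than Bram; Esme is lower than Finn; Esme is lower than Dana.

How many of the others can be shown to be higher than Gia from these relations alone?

5

From Gia the given relations immediately reach Esme, Dana.
From those, Nico, Sam, Finn — 5 in total.
Nothing else is reachable above Gia; 5 in all.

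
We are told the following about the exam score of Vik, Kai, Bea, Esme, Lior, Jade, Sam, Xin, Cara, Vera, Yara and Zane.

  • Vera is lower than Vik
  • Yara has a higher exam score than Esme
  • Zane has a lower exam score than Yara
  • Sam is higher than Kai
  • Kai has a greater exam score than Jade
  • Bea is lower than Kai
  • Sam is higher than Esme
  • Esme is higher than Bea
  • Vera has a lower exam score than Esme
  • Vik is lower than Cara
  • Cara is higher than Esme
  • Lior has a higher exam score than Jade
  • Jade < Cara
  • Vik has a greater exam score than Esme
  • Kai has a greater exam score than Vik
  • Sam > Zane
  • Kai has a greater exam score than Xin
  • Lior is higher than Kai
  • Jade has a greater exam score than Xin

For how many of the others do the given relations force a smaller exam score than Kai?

Directly below Kai: Bea, Xin, Jade, Vik.
One step further: Vera, Esme (6 so far).
No other element is forced below Kai by the given relations, so the count is 6.

6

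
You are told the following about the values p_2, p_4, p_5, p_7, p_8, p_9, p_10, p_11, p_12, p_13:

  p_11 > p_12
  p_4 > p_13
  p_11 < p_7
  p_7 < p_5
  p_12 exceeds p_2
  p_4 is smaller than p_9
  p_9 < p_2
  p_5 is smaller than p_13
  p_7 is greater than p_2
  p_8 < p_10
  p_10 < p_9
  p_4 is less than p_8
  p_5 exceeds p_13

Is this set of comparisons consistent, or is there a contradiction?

We have p_5 < p_13 stated directly, yet also p_13 < p_4 < p_8 < p_10 < p_9 < p_2 < p_12 < p_11 < p_7 < p_5 by chaining the others — so p_13 < p_5. Contradiction.

inconsistent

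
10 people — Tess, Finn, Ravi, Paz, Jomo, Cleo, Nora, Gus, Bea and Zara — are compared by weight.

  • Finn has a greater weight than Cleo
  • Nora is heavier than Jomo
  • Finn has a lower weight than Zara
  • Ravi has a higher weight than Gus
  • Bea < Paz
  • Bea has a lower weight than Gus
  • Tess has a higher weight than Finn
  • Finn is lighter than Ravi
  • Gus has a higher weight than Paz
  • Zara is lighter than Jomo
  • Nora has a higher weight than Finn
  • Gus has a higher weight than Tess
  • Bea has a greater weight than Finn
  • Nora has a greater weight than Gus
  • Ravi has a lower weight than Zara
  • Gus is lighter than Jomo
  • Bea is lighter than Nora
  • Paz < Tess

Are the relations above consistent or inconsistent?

consistent

The single ordering Cleo < Finn < Bea < Paz < Tess < Gus < Ravi < Zara < Jomo < Nora satisfies every listed relation, so no contradiction arises.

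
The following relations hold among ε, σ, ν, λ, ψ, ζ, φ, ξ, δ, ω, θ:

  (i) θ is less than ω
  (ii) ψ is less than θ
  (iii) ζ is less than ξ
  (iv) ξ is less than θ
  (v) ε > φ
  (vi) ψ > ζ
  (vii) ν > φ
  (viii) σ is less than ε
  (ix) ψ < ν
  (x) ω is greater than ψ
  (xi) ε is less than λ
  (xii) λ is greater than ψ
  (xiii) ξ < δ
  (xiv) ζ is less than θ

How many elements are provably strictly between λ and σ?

1

The relations place σ below λ. An element lies strictly between them when it is forced above σ and also forced below λ.
Above σ: {ε}. Below λ: {ζ, φ, ψ, ε}.
Intersection: {ε} — 1.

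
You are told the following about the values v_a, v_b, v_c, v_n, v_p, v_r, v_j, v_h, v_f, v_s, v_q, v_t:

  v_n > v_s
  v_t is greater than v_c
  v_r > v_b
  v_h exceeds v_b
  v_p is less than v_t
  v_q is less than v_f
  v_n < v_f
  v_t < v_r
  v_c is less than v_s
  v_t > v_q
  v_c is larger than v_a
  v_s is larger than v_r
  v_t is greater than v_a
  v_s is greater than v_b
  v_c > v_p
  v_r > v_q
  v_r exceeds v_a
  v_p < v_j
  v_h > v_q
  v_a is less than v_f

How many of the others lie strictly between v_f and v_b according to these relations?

3

Chaining upward from v_b reaches: v_r, v_s, v_n, v_h.
Chaining downward from v_f reaches: v_a, v_p, v_c, v_q, v_t, v_r, v_s, v_n.
Strictly between v_b and v_f are those in both lists: v_r, v_s, v_n — 3 elements.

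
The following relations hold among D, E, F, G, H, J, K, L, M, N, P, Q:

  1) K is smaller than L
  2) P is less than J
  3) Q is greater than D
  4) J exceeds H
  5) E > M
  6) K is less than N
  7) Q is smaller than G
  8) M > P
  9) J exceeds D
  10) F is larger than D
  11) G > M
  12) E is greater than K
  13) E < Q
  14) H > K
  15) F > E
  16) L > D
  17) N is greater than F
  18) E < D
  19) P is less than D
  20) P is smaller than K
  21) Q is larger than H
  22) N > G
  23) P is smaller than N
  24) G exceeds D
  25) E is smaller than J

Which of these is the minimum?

P

Chaining upward from P: directly above it, K, M, D, J, N; then E, H, Q, F, L, G.
That covers every other element, and nothing is given below P, so P is the minimum.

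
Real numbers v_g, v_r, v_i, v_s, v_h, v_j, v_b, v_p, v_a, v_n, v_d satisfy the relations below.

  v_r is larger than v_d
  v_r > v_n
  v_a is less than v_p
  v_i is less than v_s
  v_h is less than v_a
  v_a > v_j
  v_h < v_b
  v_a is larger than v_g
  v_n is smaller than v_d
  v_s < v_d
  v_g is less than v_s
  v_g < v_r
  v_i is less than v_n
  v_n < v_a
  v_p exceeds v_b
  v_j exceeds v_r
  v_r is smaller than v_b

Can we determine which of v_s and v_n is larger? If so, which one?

undetermined

Following every chain through v_n: above v_n we get v_d, v_r, v_j, v_a, v_b, v_p; below v_n we get v_i.
v_s is not reached, and no chain runs the other way from v_s to v_n.
So the given relations leave the order of v_n and v_s undetermined.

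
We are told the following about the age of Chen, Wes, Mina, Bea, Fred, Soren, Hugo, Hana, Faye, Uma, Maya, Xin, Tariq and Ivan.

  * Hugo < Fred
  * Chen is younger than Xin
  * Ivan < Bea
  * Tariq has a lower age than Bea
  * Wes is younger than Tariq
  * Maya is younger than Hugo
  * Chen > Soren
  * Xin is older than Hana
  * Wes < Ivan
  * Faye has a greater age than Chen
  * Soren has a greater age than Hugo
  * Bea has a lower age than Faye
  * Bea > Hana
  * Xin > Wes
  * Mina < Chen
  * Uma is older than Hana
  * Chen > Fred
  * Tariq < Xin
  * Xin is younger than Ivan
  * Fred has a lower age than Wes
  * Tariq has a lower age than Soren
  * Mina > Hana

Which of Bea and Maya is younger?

Maya

Following the relations from Maya: Maya < Hugo < Fred < Wes < Tariq < Soren < Chen < Xin < Ivan < Bea.
So Maya < Bea; Maya is the younger of the two.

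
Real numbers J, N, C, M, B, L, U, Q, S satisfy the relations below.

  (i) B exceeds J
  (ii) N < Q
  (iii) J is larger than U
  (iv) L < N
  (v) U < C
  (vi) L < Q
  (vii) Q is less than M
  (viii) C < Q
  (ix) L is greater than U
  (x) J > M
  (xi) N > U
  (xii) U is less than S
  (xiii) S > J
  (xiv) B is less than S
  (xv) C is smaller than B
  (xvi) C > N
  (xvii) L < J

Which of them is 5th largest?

The consecutive relations fix a unique order: U < L < N < C < Q < M < J < B < S.
The 5th largest is Q.

Q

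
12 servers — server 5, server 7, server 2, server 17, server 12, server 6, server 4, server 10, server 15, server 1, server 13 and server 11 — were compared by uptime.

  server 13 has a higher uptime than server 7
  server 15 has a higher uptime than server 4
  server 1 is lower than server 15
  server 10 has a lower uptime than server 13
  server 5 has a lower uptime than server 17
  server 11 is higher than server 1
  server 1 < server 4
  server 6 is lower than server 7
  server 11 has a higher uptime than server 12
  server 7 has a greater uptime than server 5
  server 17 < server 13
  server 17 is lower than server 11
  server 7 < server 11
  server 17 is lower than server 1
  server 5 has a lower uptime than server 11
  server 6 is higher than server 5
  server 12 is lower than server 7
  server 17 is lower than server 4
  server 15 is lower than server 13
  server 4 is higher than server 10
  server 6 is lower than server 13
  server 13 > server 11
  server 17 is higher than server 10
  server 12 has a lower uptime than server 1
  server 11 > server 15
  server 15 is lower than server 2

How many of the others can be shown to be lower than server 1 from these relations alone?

4

Directly below server 1: server 12, server 17.
One step further: server 10, server 5 (4 so far).
No other element is forced below server 1 by the given relations, so the count is 4.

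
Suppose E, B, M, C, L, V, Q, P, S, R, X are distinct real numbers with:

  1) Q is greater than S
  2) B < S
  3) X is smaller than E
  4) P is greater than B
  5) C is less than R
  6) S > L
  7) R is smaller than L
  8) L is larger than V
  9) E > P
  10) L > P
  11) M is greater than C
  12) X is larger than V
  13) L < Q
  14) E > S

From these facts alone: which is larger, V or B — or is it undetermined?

undetermined

Following every chain through B: above B we get P, L, S, Q, E.
V is not reached, and no chain runs the other way from V to B.
So the given relations leave the order of B and V undetermined.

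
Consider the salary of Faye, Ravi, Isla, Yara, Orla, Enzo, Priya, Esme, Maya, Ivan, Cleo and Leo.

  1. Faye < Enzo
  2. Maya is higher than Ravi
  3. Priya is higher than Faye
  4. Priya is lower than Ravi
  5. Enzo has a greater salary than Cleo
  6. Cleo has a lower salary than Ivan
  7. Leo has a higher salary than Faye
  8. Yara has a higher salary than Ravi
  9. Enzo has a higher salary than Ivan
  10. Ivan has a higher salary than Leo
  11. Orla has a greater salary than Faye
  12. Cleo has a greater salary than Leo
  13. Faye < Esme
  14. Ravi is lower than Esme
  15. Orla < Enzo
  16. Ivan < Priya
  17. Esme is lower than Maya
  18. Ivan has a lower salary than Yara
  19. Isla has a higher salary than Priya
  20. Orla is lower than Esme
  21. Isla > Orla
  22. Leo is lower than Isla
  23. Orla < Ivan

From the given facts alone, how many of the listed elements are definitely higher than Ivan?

Directly above Ivan: Priya, Yara, Enzo.
One step further: Ravi, Isla (5 so far).
One step further: Esme, Maya (7 so far).
Nothing else is reachable above Ivan; 7 in all.

7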